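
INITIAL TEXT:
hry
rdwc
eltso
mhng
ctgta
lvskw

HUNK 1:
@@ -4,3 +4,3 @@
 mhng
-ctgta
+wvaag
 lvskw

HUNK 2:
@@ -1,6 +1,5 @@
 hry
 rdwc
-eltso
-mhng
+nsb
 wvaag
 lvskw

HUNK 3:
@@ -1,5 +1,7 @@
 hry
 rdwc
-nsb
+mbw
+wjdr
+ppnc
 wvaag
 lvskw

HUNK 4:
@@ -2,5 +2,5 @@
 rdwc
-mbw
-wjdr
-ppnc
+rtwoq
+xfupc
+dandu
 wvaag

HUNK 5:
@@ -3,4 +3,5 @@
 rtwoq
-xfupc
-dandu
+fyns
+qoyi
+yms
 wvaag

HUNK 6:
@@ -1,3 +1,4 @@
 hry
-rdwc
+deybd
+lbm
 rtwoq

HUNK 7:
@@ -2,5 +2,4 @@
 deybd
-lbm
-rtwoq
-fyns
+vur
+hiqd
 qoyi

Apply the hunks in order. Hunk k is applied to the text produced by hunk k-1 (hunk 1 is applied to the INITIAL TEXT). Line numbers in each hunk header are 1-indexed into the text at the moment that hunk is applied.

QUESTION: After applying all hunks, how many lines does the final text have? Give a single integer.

Answer: 8

Derivation:
Hunk 1: at line 4 remove [ctgta] add [wvaag] -> 6 lines: hry rdwc eltso mhng wvaag lvskw
Hunk 2: at line 1 remove [eltso,mhng] add [nsb] -> 5 lines: hry rdwc nsb wvaag lvskw
Hunk 3: at line 1 remove [nsb] add [mbw,wjdr,ppnc] -> 7 lines: hry rdwc mbw wjdr ppnc wvaag lvskw
Hunk 4: at line 2 remove [mbw,wjdr,ppnc] add [rtwoq,xfupc,dandu] -> 7 lines: hry rdwc rtwoq xfupc dandu wvaag lvskw
Hunk 5: at line 3 remove [xfupc,dandu] add [fyns,qoyi,yms] -> 8 lines: hry rdwc rtwoq fyns qoyi yms wvaag lvskw
Hunk 6: at line 1 remove [rdwc] add [deybd,lbm] -> 9 lines: hry deybd lbm rtwoq fyns qoyi yms wvaag lvskw
Hunk 7: at line 2 remove [lbm,rtwoq,fyns] add [vur,hiqd] -> 8 lines: hry deybd vur hiqd qoyi yms wvaag lvskw
Final line count: 8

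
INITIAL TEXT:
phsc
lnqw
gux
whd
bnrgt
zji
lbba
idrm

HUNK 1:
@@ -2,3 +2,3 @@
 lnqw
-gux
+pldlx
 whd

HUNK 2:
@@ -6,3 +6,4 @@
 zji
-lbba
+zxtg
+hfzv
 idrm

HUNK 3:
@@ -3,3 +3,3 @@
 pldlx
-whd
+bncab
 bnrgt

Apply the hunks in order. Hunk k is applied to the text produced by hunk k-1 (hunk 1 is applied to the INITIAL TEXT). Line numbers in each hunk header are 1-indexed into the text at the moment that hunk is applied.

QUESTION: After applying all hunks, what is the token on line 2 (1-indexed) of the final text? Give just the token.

Hunk 1: at line 2 remove [gux] add [pldlx] -> 8 lines: phsc lnqw pldlx whd bnrgt zji lbba idrm
Hunk 2: at line 6 remove [lbba] add [zxtg,hfzv] -> 9 lines: phsc lnqw pldlx whd bnrgt zji zxtg hfzv idrm
Hunk 3: at line 3 remove [whd] add [bncab] -> 9 lines: phsc lnqw pldlx bncab bnrgt zji zxtg hfzv idrm
Final line 2: lnqw

Answer: lnqw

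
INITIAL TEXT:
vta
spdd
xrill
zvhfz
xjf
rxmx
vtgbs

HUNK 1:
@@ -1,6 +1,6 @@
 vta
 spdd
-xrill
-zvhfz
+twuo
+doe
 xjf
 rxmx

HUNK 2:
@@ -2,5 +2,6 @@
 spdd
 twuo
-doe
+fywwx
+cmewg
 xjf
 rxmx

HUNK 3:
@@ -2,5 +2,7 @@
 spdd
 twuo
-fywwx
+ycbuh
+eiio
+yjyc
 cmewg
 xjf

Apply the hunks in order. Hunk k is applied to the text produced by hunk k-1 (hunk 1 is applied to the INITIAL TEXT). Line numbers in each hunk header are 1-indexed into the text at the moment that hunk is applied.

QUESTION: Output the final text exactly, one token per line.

Answer: vta
spdd
twuo
ycbuh
eiio
yjyc
cmewg
xjf
rxmx
vtgbs

Derivation:
Hunk 1: at line 1 remove [xrill,zvhfz] add [twuo,doe] -> 7 lines: vta spdd twuo doe xjf rxmx vtgbs
Hunk 2: at line 2 remove [doe] add [fywwx,cmewg] -> 8 lines: vta spdd twuo fywwx cmewg xjf rxmx vtgbs
Hunk 3: at line 2 remove [fywwx] add [ycbuh,eiio,yjyc] -> 10 lines: vta spdd twuo ycbuh eiio yjyc cmewg xjf rxmx vtgbs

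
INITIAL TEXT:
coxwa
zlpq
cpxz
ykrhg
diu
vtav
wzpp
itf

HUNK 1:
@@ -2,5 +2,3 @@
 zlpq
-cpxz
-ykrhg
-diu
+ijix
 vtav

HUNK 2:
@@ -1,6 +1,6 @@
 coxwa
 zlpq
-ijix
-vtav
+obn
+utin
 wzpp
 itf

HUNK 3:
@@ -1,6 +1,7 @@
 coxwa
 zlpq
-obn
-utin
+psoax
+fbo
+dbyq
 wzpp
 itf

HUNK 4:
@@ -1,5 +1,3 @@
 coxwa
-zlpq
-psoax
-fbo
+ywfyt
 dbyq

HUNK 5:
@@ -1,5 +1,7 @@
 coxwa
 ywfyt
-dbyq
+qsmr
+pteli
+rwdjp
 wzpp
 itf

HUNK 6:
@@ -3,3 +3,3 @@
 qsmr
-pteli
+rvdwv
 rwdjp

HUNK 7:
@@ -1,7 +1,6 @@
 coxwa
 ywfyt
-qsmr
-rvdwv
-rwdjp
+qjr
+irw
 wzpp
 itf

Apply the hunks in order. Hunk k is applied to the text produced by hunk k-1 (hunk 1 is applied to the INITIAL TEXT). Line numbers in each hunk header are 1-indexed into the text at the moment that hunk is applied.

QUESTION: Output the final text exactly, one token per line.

Hunk 1: at line 2 remove [cpxz,ykrhg,diu] add [ijix] -> 6 lines: coxwa zlpq ijix vtav wzpp itf
Hunk 2: at line 1 remove [ijix,vtav] add [obn,utin] -> 6 lines: coxwa zlpq obn utin wzpp itf
Hunk 3: at line 1 remove [obn,utin] add [psoax,fbo,dbyq] -> 7 lines: coxwa zlpq psoax fbo dbyq wzpp itf
Hunk 4: at line 1 remove [zlpq,psoax,fbo] add [ywfyt] -> 5 lines: coxwa ywfyt dbyq wzpp itf
Hunk 5: at line 1 remove [dbyq] add [qsmr,pteli,rwdjp] -> 7 lines: coxwa ywfyt qsmr pteli rwdjp wzpp itf
Hunk 6: at line 3 remove [pteli] add [rvdwv] -> 7 lines: coxwa ywfyt qsmr rvdwv rwdjp wzpp itf
Hunk 7: at line 1 remove [qsmr,rvdwv,rwdjp] add [qjr,irw] -> 6 lines: coxwa ywfyt qjr irw wzpp itf

Answer: coxwa
ywfyt
qjr
irw
wzpp
itf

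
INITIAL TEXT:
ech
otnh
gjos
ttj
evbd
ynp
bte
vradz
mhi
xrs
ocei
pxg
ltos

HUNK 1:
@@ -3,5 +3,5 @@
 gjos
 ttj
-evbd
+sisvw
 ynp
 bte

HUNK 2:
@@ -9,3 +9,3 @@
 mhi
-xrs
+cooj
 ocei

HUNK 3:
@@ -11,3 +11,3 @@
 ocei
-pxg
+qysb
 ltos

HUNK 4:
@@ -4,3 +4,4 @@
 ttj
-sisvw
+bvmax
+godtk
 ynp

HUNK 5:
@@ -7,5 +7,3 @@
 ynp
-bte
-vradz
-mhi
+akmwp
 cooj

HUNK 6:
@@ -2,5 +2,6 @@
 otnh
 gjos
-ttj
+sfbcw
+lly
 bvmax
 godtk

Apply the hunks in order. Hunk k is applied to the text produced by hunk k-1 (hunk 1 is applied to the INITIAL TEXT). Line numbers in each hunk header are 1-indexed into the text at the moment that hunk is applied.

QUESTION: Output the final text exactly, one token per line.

Hunk 1: at line 3 remove [evbd] add [sisvw] -> 13 lines: ech otnh gjos ttj sisvw ynp bte vradz mhi xrs ocei pxg ltos
Hunk 2: at line 9 remove [xrs] add [cooj] -> 13 lines: ech otnh gjos ttj sisvw ynp bte vradz mhi cooj ocei pxg ltos
Hunk 3: at line 11 remove [pxg] add [qysb] -> 13 lines: ech otnh gjos ttj sisvw ynp bte vradz mhi cooj ocei qysb ltos
Hunk 4: at line 4 remove [sisvw] add [bvmax,godtk] -> 14 lines: ech otnh gjos ttj bvmax godtk ynp bte vradz mhi cooj ocei qysb ltos
Hunk 5: at line 7 remove [bte,vradz,mhi] add [akmwp] -> 12 lines: ech otnh gjos ttj bvmax godtk ynp akmwp cooj ocei qysb ltos
Hunk 6: at line 2 remove [ttj] add [sfbcw,lly] -> 13 lines: ech otnh gjos sfbcw lly bvmax godtk ynp akmwp cooj ocei qysb ltos

Answer: ech
otnh
gjos
sfbcw
lly
bvmax
godtk
ynp
akmwp
cooj
ocei
qysb
ltos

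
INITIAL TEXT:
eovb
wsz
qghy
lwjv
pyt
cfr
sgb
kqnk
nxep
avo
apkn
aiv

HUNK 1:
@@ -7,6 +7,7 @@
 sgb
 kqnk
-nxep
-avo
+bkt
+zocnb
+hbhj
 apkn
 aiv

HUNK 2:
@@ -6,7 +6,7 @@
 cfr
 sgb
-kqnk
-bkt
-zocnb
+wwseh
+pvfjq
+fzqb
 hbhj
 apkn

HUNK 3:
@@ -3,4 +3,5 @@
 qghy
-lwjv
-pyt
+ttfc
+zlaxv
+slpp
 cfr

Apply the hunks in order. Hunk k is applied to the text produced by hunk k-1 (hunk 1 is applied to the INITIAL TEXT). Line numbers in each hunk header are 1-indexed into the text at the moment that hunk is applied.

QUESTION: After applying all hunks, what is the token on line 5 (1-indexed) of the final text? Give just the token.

Hunk 1: at line 7 remove [nxep,avo] add [bkt,zocnb,hbhj] -> 13 lines: eovb wsz qghy lwjv pyt cfr sgb kqnk bkt zocnb hbhj apkn aiv
Hunk 2: at line 6 remove [kqnk,bkt,zocnb] add [wwseh,pvfjq,fzqb] -> 13 lines: eovb wsz qghy lwjv pyt cfr sgb wwseh pvfjq fzqb hbhj apkn aiv
Hunk 3: at line 3 remove [lwjv,pyt] add [ttfc,zlaxv,slpp] -> 14 lines: eovb wsz qghy ttfc zlaxv slpp cfr sgb wwseh pvfjq fzqb hbhj apkn aiv
Final line 5: zlaxv

Answer: zlaxv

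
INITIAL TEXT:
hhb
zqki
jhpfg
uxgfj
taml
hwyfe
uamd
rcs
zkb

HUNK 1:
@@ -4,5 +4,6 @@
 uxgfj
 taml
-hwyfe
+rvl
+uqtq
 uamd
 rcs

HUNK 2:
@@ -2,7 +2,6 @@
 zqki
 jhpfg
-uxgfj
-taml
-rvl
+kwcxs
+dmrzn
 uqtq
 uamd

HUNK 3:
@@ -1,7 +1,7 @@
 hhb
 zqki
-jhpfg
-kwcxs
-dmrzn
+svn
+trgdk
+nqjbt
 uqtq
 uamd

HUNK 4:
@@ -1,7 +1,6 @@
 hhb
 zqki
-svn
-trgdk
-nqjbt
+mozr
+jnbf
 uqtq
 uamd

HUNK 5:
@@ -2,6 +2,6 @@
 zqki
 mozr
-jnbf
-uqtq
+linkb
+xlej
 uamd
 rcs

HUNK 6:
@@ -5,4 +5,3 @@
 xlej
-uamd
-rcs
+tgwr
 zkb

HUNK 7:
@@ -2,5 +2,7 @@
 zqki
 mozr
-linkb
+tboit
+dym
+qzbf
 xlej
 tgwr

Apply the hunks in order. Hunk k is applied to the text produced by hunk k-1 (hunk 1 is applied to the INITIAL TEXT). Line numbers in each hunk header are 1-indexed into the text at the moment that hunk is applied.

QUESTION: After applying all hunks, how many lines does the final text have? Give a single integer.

Answer: 9

Derivation:
Hunk 1: at line 4 remove [hwyfe] add [rvl,uqtq] -> 10 lines: hhb zqki jhpfg uxgfj taml rvl uqtq uamd rcs zkb
Hunk 2: at line 2 remove [uxgfj,taml,rvl] add [kwcxs,dmrzn] -> 9 lines: hhb zqki jhpfg kwcxs dmrzn uqtq uamd rcs zkb
Hunk 3: at line 1 remove [jhpfg,kwcxs,dmrzn] add [svn,trgdk,nqjbt] -> 9 lines: hhb zqki svn trgdk nqjbt uqtq uamd rcs zkb
Hunk 4: at line 1 remove [svn,trgdk,nqjbt] add [mozr,jnbf] -> 8 lines: hhb zqki mozr jnbf uqtq uamd rcs zkb
Hunk 5: at line 2 remove [jnbf,uqtq] add [linkb,xlej] -> 8 lines: hhb zqki mozr linkb xlej uamd rcs zkb
Hunk 6: at line 5 remove [uamd,rcs] add [tgwr] -> 7 lines: hhb zqki mozr linkb xlej tgwr zkb
Hunk 7: at line 2 remove [linkb] add [tboit,dym,qzbf] -> 9 lines: hhb zqki mozr tboit dym qzbf xlej tgwr zkb
Final line count: 9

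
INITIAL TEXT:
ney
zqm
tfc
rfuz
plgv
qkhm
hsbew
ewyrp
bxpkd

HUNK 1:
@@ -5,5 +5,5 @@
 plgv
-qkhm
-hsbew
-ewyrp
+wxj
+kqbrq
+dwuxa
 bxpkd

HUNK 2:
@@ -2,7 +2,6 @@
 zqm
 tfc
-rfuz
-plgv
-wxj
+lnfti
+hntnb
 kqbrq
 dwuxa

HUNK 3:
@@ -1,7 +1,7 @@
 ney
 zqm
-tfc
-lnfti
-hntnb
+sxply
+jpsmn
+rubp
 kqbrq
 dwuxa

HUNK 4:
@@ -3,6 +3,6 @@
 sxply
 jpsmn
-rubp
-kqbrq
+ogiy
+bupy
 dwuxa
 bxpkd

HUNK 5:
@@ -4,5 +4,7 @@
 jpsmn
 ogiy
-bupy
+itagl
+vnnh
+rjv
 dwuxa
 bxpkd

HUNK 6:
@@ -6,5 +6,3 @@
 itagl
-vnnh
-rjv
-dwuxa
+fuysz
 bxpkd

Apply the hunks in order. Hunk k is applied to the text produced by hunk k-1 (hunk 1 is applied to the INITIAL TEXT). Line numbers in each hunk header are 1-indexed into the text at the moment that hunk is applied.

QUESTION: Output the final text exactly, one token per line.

Hunk 1: at line 5 remove [qkhm,hsbew,ewyrp] add [wxj,kqbrq,dwuxa] -> 9 lines: ney zqm tfc rfuz plgv wxj kqbrq dwuxa bxpkd
Hunk 2: at line 2 remove [rfuz,plgv,wxj] add [lnfti,hntnb] -> 8 lines: ney zqm tfc lnfti hntnb kqbrq dwuxa bxpkd
Hunk 3: at line 1 remove [tfc,lnfti,hntnb] add [sxply,jpsmn,rubp] -> 8 lines: ney zqm sxply jpsmn rubp kqbrq dwuxa bxpkd
Hunk 4: at line 3 remove [rubp,kqbrq] add [ogiy,bupy] -> 8 lines: ney zqm sxply jpsmn ogiy bupy dwuxa bxpkd
Hunk 5: at line 4 remove [bupy] add [itagl,vnnh,rjv] -> 10 lines: ney zqm sxply jpsmn ogiy itagl vnnh rjv dwuxa bxpkd
Hunk 6: at line 6 remove [vnnh,rjv,dwuxa] add [fuysz] -> 8 lines: ney zqm sxply jpsmn ogiy itagl fuysz bxpkd

Answer: ney
zqm
sxply
jpsmn
ogiy
itagl
fuysz
bxpkd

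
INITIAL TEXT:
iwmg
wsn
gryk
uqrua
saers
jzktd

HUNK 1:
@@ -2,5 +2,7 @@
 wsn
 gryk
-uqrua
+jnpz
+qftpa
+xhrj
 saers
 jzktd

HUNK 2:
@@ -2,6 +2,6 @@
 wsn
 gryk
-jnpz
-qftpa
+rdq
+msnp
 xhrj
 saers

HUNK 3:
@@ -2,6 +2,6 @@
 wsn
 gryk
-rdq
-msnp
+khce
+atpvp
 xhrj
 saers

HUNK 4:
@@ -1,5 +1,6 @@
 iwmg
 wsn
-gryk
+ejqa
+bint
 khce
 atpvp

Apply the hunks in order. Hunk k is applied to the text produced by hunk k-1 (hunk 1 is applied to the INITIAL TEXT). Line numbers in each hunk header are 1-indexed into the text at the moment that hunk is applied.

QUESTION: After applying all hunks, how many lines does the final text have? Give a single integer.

Hunk 1: at line 2 remove [uqrua] add [jnpz,qftpa,xhrj] -> 8 lines: iwmg wsn gryk jnpz qftpa xhrj saers jzktd
Hunk 2: at line 2 remove [jnpz,qftpa] add [rdq,msnp] -> 8 lines: iwmg wsn gryk rdq msnp xhrj saers jzktd
Hunk 3: at line 2 remove [rdq,msnp] add [khce,atpvp] -> 8 lines: iwmg wsn gryk khce atpvp xhrj saers jzktd
Hunk 4: at line 1 remove [gryk] add [ejqa,bint] -> 9 lines: iwmg wsn ejqa bint khce atpvp xhrj saers jzktd
Final line count: 9

Answer: 9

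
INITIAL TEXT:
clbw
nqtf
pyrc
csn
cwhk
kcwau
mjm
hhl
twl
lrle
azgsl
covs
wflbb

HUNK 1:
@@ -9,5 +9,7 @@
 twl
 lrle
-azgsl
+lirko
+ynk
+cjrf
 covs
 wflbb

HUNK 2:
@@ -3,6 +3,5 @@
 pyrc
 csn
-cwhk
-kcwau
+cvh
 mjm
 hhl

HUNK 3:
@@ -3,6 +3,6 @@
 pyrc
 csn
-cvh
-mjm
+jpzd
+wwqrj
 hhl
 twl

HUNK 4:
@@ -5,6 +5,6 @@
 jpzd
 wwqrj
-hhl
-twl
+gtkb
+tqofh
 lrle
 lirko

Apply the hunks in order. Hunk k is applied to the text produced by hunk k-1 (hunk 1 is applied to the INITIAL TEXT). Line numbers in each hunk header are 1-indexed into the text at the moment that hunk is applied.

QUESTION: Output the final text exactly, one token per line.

Answer: clbw
nqtf
pyrc
csn
jpzd
wwqrj
gtkb
tqofh
lrle
lirko
ynk
cjrf
covs
wflbb

Derivation:
Hunk 1: at line 9 remove [azgsl] add [lirko,ynk,cjrf] -> 15 lines: clbw nqtf pyrc csn cwhk kcwau mjm hhl twl lrle lirko ynk cjrf covs wflbb
Hunk 2: at line 3 remove [cwhk,kcwau] add [cvh] -> 14 lines: clbw nqtf pyrc csn cvh mjm hhl twl lrle lirko ynk cjrf covs wflbb
Hunk 3: at line 3 remove [cvh,mjm] add [jpzd,wwqrj] -> 14 lines: clbw nqtf pyrc csn jpzd wwqrj hhl twl lrle lirko ynk cjrf covs wflbb
Hunk 4: at line 5 remove [hhl,twl] add [gtkb,tqofh] -> 14 lines: clbw nqtf pyrc csn jpzd wwqrj gtkb tqofh lrle lirko ynk cjrf covs wflbb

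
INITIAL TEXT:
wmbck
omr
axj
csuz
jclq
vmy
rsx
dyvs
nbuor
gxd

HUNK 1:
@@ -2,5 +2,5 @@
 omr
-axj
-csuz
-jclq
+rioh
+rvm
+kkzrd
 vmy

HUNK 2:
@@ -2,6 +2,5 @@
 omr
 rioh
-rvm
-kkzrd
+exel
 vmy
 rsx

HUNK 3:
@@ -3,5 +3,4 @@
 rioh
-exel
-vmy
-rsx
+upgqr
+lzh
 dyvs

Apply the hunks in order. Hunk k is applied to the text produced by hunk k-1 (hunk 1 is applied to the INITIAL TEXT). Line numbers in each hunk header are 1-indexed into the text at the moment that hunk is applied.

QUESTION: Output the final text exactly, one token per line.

Answer: wmbck
omr
rioh
upgqr
lzh
dyvs
nbuor
gxd

Derivation:
Hunk 1: at line 2 remove [axj,csuz,jclq] add [rioh,rvm,kkzrd] -> 10 lines: wmbck omr rioh rvm kkzrd vmy rsx dyvs nbuor gxd
Hunk 2: at line 2 remove [rvm,kkzrd] add [exel] -> 9 lines: wmbck omr rioh exel vmy rsx dyvs nbuor gxd
Hunk 3: at line 3 remove [exel,vmy,rsx] add [upgqr,lzh] -> 8 lines: wmbck omr rioh upgqr lzh dyvs nbuor gxd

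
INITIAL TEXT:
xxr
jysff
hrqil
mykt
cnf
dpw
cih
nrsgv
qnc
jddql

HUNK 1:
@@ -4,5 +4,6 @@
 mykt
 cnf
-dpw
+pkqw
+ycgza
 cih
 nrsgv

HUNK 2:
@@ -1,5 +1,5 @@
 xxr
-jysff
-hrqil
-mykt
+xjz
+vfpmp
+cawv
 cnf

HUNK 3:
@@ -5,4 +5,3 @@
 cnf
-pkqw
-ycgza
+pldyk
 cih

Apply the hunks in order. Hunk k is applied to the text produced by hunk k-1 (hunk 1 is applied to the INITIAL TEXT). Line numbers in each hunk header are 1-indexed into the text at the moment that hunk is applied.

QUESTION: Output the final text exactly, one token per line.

Answer: xxr
xjz
vfpmp
cawv
cnf
pldyk
cih
nrsgv
qnc
jddql

Derivation:
Hunk 1: at line 4 remove [dpw] add [pkqw,ycgza] -> 11 lines: xxr jysff hrqil mykt cnf pkqw ycgza cih nrsgv qnc jddql
Hunk 2: at line 1 remove [jysff,hrqil,mykt] add [xjz,vfpmp,cawv] -> 11 lines: xxr xjz vfpmp cawv cnf pkqw ycgza cih nrsgv qnc jddql
Hunk 3: at line 5 remove [pkqw,ycgza] add [pldyk] -> 10 lines: xxr xjz vfpmp cawv cnf pldyk cih nrsgv qnc jddql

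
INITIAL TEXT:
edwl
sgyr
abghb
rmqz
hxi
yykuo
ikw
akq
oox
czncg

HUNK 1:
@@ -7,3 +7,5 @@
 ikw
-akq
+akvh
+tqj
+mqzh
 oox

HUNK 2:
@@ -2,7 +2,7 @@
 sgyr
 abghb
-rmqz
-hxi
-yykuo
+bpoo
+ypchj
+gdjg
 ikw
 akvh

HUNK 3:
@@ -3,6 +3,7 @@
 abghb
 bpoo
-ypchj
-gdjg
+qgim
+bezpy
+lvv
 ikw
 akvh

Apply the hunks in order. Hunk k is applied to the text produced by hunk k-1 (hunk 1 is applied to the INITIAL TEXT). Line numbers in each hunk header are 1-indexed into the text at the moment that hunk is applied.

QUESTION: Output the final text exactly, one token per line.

Hunk 1: at line 7 remove [akq] add [akvh,tqj,mqzh] -> 12 lines: edwl sgyr abghb rmqz hxi yykuo ikw akvh tqj mqzh oox czncg
Hunk 2: at line 2 remove [rmqz,hxi,yykuo] add [bpoo,ypchj,gdjg] -> 12 lines: edwl sgyr abghb bpoo ypchj gdjg ikw akvh tqj mqzh oox czncg
Hunk 3: at line 3 remove [ypchj,gdjg] add [qgim,bezpy,lvv] -> 13 lines: edwl sgyr abghb bpoo qgim bezpy lvv ikw akvh tqj mqzh oox czncg

Answer: edwl
sgyr
abghb
bpoo
qgim
bezpy
lvv
ikw
akvh
tqj
mqzh
oox
czncg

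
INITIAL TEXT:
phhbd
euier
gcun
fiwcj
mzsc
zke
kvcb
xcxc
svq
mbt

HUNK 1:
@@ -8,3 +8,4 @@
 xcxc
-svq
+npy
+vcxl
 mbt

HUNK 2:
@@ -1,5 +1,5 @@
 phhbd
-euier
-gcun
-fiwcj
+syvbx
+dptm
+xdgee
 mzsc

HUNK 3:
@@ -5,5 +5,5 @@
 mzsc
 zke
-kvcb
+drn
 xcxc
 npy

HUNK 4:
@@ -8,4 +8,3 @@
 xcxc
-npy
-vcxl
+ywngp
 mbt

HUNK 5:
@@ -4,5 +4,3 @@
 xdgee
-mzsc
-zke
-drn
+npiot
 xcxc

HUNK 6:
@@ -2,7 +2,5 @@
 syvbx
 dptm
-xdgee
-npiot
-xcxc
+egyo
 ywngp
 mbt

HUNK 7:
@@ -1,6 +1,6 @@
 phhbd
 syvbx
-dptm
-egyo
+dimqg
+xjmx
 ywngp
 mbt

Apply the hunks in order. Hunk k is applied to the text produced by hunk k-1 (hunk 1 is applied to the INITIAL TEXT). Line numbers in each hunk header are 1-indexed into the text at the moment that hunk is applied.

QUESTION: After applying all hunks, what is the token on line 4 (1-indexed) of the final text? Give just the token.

Answer: xjmx

Derivation:
Hunk 1: at line 8 remove [svq] add [npy,vcxl] -> 11 lines: phhbd euier gcun fiwcj mzsc zke kvcb xcxc npy vcxl mbt
Hunk 2: at line 1 remove [euier,gcun,fiwcj] add [syvbx,dptm,xdgee] -> 11 lines: phhbd syvbx dptm xdgee mzsc zke kvcb xcxc npy vcxl mbt
Hunk 3: at line 5 remove [kvcb] add [drn] -> 11 lines: phhbd syvbx dptm xdgee mzsc zke drn xcxc npy vcxl mbt
Hunk 4: at line 8 remove [npy,vcxl] add [ywngp] -> 10 lines: phhbd syvbx dptm xdgee mzsc zke drn xcxc ywngp mbt
Hunk 5: at line 4 remove [mzsc,zke,drn] add [npiot] -> 8 lines: phhbd syvbx dptm xdgee npiot xcxc ywngp mbt
Hunk 6: at line 2 remove [xdgee,npiot,xcxc] add [egyo] -> 6 lines: phhbd syvbx dptm egyo ywngp mbt
Hunk 7: at line 1 remove [dptm,egyo] add [dimqg,xjmx] -> 6 lines: phhbd syvbx dimqg xjmx ywngp mbt
Final line 4: xjmx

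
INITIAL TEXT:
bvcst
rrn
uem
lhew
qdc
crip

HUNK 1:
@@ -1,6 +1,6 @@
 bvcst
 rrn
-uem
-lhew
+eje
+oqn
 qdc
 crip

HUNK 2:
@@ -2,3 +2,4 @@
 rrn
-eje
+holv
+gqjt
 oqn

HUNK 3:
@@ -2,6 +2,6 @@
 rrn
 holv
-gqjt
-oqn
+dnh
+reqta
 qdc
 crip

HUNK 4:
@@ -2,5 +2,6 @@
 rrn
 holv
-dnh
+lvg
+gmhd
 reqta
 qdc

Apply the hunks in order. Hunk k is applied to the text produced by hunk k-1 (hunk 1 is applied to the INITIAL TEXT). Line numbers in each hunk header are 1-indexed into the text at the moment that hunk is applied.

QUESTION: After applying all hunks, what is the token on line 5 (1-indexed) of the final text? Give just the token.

Hunk 1: at line 1 remove [uem,lhew] add [eje,oqn] -> 6 lines: bvcst rrn eje oqn qdc crip
Hunk 2: at line 2 remove [eje] add [holv,gqjt] -> 7 lines: bvcst rrn holv gqjt oqn qdc crip
Hunk 3: at line 2 remove [gqjt,oqn] add [dnh,reqta] -> 7 lines: bvcst rrn holv dnh reqta qdc crip
Hunk 4: at line 2 remove [dnh] add [lvg,gmhd] -> 8 lines: bvcst rrn holv lvg gmhd reqta qdc crip
Final line 5: gmhd

Answer: gmhd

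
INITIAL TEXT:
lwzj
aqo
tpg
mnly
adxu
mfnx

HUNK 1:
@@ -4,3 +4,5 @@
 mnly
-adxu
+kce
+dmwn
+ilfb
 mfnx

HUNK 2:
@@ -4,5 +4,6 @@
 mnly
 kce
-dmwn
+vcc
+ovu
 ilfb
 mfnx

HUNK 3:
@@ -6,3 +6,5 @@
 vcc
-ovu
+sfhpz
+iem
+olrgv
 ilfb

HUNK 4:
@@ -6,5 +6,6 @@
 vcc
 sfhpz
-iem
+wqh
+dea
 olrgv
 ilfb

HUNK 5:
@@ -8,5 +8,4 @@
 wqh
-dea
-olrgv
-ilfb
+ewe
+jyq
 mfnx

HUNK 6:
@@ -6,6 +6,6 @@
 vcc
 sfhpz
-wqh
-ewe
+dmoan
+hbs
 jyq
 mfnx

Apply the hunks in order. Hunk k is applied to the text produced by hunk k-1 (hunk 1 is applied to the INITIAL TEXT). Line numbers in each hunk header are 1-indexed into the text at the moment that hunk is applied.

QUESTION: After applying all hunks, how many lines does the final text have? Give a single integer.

Hunk 1: at line 4 remove [adxu] add [kce,dmwn,ilfb] -> 8 lines: lwzj aqo tpg mnly kce dmwn ilfb mfnx
Hunk 2: at line 4 remove [dmwn] add [vcc,ovu] -> 9 lines: lwzj aqo tpg mnly kce vcc ovu ilfb mfnx
Hunk 3: at line 6 remove [ovu] add [sfhpz,iem,olrgv] -> 11 lines: lwzj aqo tpg mnly kce vcc sfhpz iem olrgv ilfb mfnx
Hunk 4: at line 6 remove [iem] add [wqh,dea] -> 12 lines: lwzj aqo tpg mnly kce vcc sfhpz wqh dea olrgv ilfb mfnx
Hunk 5: at line 8 remove [dea,olrgv,ilfb] add [ewe,jyq] -> 11 lines: lwzj aqo tpg mnly kce vcc sfhpz wqh ewe jyq mfnx
Hunk 6: at line 6 remove [wqh,ewe] add [dmoan,hbs] -> 11 lines: lwzj aqo tpg mnly kce vcc sfhpz dmoan hbs jyq mfnx
Final line count: 11

Answer: 11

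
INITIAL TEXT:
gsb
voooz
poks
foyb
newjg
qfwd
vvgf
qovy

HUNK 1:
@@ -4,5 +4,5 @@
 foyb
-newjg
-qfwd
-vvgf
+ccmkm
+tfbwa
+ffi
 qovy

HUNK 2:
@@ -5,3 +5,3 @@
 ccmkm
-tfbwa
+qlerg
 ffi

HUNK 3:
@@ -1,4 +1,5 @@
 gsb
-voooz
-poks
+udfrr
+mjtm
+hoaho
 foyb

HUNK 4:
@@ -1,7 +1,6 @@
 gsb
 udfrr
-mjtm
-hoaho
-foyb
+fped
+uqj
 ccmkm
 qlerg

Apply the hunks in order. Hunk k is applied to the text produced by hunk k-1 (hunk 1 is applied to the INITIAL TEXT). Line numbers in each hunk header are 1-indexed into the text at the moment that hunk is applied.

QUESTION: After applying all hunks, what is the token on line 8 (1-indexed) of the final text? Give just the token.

Hunk 1: at line 4 remove [newjg,qfwd,vvgf] add [ccmkm,tfbwa,ffi] -> 8 lines: gsb voooz poks foyb ccmkm tfbwa ffi qovy
Hunk 2: at line 5 remove [tfbwa] add [qlerg] -> 8 lines: gsb voooz poks foyb ccmkm qlerg ffi qovy
Hunk 3: at line 1 remove [voooz,poks] add [udfrr,mjtm,hoaho] -> 9 lines: gsb udfrr mjtm hoaho foyb ccmkm qlerg ffi qovy
Hunk 4: at line 1 remove [mjtm,hoaho,foyb] add [fped,uqj] -> 8 lines: gsb udfrr fped uqj ccmkm qlerg ffi qovy
Final line 8: qovy

Answer: qovy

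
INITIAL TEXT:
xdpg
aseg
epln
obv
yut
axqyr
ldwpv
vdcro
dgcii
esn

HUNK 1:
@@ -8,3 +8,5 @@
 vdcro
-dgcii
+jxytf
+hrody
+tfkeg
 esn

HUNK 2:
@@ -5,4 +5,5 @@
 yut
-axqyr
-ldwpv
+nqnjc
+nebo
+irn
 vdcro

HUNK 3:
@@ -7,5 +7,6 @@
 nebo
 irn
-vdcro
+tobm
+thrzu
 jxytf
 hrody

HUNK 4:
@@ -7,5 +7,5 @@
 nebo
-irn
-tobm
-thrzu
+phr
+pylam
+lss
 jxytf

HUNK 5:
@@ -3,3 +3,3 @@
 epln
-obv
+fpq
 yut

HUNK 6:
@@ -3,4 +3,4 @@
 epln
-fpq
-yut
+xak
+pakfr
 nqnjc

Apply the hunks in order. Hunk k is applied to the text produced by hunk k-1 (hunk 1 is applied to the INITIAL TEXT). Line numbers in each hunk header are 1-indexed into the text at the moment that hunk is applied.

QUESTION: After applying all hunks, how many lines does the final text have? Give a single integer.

Hunk 1: at line 8 remove [dgcii] add [jxytf,hrody,tfkeg] -> 12 lines: xdpg aseg epln obv yut axqyr ldwpv vdcro jxytf hrody tfkeg esn
Hunk 2: at line 5 remove [axqyr,ldwpv] add [nqnjc,nebo,irn] -> 13 lines: xdpg aseg epln obv yut nqnjc nebo irn vdcro jxytf hrody tfkeg esn
Hunk 3: at line 7 remove [vdcro] add [tobm,thrzu] -> 14 lines: xdpg aseg epln obv yut nqnjc nebo irn tobm thrzu jxytf hrody tfkeg esn
Hunk 4: at line 7 remove [irn,tobm,thrzu] add [phr,pylam,lss] -> 14 lines: xdpg aseg epln obv yut nqnjc nebo phr pylam lss jxytf hrody tfkeg esn
Hunk 5: at line 3 remove [obv] add [fpq] -> 14 lines: xdpg aseg epln fpq yut nqnjc nebo phr pylam lss jxytf hrody tfkeg esn
Hunk 6: at line 3 remove [fpq,yut] add [xak,pakfr] -> 14 lines: xdpg aseg epln xak pakfr nqnjc nebo phr pylam lss jxytf hrody tfkeg esn
Final line count: 14

Answer: 14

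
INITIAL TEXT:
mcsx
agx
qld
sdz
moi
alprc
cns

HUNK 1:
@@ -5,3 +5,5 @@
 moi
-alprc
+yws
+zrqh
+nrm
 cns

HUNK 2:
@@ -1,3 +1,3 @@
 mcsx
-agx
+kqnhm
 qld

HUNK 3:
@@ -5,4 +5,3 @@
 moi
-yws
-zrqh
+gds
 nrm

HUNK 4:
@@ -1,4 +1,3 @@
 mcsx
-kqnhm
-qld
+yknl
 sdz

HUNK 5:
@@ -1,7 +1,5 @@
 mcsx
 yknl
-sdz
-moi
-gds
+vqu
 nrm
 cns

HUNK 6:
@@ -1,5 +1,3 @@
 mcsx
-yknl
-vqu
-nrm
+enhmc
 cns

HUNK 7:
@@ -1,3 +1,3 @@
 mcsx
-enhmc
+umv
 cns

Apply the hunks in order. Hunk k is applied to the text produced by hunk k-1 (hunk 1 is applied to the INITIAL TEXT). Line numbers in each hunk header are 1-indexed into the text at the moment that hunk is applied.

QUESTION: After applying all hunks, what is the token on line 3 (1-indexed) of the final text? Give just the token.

Answer: cns

Derivation:
Hunk 1: at line 5 remove [alprc] add [yws,zrqh,nrm] -> 9 lines: mcsx agx qld sdz moi yws zrqh nrm cns
Hunk 2: at line 1 remove [agx] add [kqnhm] -> 9 lines: mcsx kqnhm qld sdz moi yws zrqh nrm cns
Hunk 3: at line 5 remove [yws,zrqh] add [gds] -> 8 lines: mcsx kqnhm qld sdz moi gds nrm cns
Hunk 4: at line 1 remove [kqnhm,qld] add [yknl] -> 7 lines: mcsx yknl sdz moi gds nrm cns
Hunk 5: at line 1 remove [sdz,moi,gds] add [vqu] -> 5 lines: mcsx yknl vqu nrm cns
Hunk 6: at line 1 remove [yknl,vqu,nrm] add [enhmc] -> 3 lines: mcsx enhmc cns
Hunk 7: at line 1 remove [enhmc] add [umv] -> 3 lines: mcsx umv cns
Final line 3: cns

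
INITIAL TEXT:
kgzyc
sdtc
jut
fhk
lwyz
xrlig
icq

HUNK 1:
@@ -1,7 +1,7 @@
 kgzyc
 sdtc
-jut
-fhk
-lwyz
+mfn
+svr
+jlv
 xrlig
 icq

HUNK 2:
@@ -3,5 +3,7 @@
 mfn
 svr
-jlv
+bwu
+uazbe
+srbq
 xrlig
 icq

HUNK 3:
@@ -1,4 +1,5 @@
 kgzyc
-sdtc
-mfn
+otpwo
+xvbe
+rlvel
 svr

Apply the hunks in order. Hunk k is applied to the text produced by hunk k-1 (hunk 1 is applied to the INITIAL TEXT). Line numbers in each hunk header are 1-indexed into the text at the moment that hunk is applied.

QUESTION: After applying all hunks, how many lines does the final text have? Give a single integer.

Answer: 10

Derivation:
Hunk 1: at line 1 remove [jut,fhk,lwyz] add [mfn,svr,jlv] -> 7 lines: kgzyc sdtc mfn svr jlv xrlig icq
Hunk 2: at line 3 remove [jlv] add [bwu,uazbe,srbq] -> 9 lines: kgzyc sdtc mfn svr bwu uazbe srbq xrlig icq
Hunk 3: at line 1 remove [sdtc,mfn] add [otpwo,xvbe,rlvel] -> 10 lines: kgzyc otpwo xvbe rlvel svr bwu uazbe srbq xrlig icq
Final line count: 10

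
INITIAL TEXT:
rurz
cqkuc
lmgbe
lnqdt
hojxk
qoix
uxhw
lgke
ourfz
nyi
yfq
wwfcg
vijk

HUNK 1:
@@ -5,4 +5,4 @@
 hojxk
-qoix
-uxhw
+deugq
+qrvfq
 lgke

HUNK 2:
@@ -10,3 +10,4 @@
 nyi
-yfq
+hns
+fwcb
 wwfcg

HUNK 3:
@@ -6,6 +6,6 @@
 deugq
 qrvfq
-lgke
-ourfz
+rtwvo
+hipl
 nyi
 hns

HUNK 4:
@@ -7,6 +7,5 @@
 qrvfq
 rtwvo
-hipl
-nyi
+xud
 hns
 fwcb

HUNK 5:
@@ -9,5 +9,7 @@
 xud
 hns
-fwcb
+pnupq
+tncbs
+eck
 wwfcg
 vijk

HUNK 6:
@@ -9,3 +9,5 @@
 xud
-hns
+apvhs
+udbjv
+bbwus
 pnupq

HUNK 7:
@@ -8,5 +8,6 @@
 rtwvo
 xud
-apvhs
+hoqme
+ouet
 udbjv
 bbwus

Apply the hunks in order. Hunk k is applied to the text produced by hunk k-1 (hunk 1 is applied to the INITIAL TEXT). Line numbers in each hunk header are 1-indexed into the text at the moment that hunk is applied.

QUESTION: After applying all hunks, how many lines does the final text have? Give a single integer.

Hunk 1: at line 5 remove [qoix,uxhw] add [deugq,qrvfq] -> 13 lines: rurz cqkuc lmgbe lnqdt hojxk deugq qrvfq lgke ourfz nyi yfq wwfcg vijk
Hunk 2: at line 10 remove [yfq] add [hns,fwcb] -> 14 lines: rurz cqkuc lmgbe lnqdt hojxk deugq qrvfq lgke ourfz nyi hns fwcb wwfcg vijk
Hunk 3: at line 6 remove [lgke,ourfz] add [rtwvo,hipl] -> 14 lines: rurz cqkuc lmgbe lnqdt hojxk deugq qrvfq rtwvo hipl nyi hns fwcb wwfcg vijk
Hunk 4: at line 7 remove [hipl,nyi] add [xud] -> 13 lines: rurz cqkuc lmgbe lnqdt hojxk deugq qrvfq rtwvo xud hns fwcb wwfcg vijk
Hunk 5: at line 9 remove [fwcb] add [pnupq,tncbs,eck] -> 15 lines: rurz cqkuc lmgbe lnqdt hojxk deugq qrvfq rtwvo xud hns pnupq tncbs eck wwfcg vijk
Hunk 6: at line 9 remove [hns] add [apvhs,udbjv,bbwus] -> 17 lines: rurz cqkuc lmgbe lnqdt hojxk deugq qrvfq rtwvo xud apvhs udbjv bbwus pnupq tncbs eck wwfcg vijk
Hunk 7: at line 8 remove [apvhs] add [hoqme,ouet] -> 18 lines: rurz cqkuc lmgbe lnqdt hojxk deugq qrvfq rtwvo xud hoqme ouet udbjv bbwus pnupq tncbs eck wwfcg vijk
Final line count: 18

Answer: 18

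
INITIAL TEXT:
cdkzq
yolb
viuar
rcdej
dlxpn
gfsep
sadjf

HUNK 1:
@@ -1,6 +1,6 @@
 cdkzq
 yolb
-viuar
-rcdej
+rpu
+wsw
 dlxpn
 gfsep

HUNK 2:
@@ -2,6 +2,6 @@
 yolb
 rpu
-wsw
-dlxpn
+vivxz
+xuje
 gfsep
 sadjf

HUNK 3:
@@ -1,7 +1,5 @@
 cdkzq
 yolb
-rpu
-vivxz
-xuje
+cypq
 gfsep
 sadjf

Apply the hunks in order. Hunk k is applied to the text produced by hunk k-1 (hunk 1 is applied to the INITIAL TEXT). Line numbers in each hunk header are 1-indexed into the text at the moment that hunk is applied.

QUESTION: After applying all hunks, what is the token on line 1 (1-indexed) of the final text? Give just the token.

Answer: cdkzq

Derivation:
Hunk 1: at line 1 remove [viuar,rcdej] add [rpu,wsw] -> 7 lines: cdkzq yolb rpu wsw dlxpn gfsep sadjf
Hunk 2: at line 2 remove [wsw,dlxpn] add [vivxz,xuje] -> 7 lines: cdkzq yolb rpu vivxz xuje gfsep sadjf
Hunk 3: at line 1 remove [rpu,vivxz,xuje] add [cypq] -> 5 lines: cdkzq yolb cypq gfsep sadjf
Final line 1: cdkzq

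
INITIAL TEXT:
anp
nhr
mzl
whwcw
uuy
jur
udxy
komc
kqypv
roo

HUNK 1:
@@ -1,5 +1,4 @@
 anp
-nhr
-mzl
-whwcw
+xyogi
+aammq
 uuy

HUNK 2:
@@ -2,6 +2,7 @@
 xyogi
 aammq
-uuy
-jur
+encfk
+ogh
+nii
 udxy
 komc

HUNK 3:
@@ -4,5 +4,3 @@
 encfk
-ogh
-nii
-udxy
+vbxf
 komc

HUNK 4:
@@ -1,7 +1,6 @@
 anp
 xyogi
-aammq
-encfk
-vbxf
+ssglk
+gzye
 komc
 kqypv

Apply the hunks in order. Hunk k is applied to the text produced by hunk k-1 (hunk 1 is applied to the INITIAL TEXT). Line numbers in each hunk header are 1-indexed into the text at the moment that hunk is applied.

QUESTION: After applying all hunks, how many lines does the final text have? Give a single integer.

Hunk 1: at line 1 remove [nhr,mzl,whwcw] add [xyogi,aammq] -> 9 lines: anp xyogi aammq uuy jur udxy komc kqypv roo
Hunk 2: at line 2 remove [uuy,jur] add [encfk,ogh,nii] -> 10 lines: anp xyogi aammq encfk ogh nii udxy komc kqypv roo
Hunk 3: at line 4 remove [ogh,nii,udxy] add [vbxf] -> 8 lines: anp xyogi aammq encfk vbxf komc kqypv roo
Hunk 4: at line 1 remove [aammq,encfk,vbxf] add [ssglk,gzye] -> 7 lines: anp xyogi ssglk gzye komc kqypv roo
Final line count: 7

Answer: 7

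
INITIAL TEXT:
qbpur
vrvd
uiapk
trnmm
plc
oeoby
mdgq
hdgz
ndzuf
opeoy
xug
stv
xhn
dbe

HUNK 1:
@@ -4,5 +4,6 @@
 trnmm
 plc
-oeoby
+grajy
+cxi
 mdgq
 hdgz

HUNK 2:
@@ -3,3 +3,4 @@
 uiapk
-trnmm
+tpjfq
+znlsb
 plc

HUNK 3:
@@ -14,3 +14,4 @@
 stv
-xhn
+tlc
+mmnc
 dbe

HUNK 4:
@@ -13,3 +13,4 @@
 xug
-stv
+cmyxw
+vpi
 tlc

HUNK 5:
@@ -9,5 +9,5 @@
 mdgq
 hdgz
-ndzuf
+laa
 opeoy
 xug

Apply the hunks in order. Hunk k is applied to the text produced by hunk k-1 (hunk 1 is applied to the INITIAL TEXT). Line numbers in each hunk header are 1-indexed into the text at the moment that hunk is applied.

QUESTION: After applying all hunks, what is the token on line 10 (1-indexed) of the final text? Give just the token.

Hunk 1: at line 4 remove [oeoby] add [grajy,cxi] -> 15 lines: qbpur vrvd uiapk trnmm plc grajy cxi mdgq hdgz ndzuf opeoy xug stv xhn dbe
Hunk 2: at line 3 remove [trnmm] add [tpjfq,znlsb] -> 16 lines: qbpur vrvd uiapk tpjfq znlsb plc grajy cxi mdgq hdgz ndzuf opeoy xug stv xhn dbe
Hunk 3: at line 14 remove [xhn] add [tlc,mmnc] -> 17 lines: qbpur vrvd uiapk tpjfq znlsb plc grajy cxi mdgq hdgz ndzuf opeoy xug stv tlc mmnc dbe
Hunk 4: at line 13 remove [stv] add [cmyxw,vpi] -> 18 lines: qbpur vrvd uiapk tpjfq znlsb plc grajy cxi mdgq hdgz ndzuf opeoy xug cmyxw vpi tlc mmnc dbe
Hunk 5: at line 9 remove [ndzuf] add [laa] -> 18 lines: qbpur vrvd uiapk tpjfq znlsb plc grajy cxi mdgq hdgz laa opeoy xug cmyxw vpi tlc mmnc dbe
Final line 10: hdgz

Answer: hdgz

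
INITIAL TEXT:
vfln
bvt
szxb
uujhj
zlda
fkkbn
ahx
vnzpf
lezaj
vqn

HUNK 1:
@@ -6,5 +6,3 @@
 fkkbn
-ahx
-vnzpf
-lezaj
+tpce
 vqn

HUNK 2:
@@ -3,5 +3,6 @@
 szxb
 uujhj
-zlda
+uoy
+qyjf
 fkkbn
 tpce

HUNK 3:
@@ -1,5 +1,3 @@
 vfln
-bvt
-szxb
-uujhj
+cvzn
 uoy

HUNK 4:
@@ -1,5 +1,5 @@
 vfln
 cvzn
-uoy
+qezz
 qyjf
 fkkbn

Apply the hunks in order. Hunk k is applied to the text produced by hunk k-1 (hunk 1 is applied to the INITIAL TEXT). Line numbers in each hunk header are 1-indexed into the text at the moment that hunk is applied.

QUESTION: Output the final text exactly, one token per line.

Hunk 1: at line 6 remove [ahx,vnzpf,lezaj] add [tpce] -> 8 lines: vfln bvt szxb uujhj zlda fkkbn tpce vqn
Hunk 2: at line 3 remove [zlda] add [uoy,qyjf] -> 9 lines: vfln bvt szxb uujhj uoy qyjf fkkbn tpce vqn
Hunk 3: at line 1 remove [bvt,szxb,uujhj] add [cvzn] -> 7 lines: vfln cvzn uoy qyjf fkkbn tpce vqn
Hunk 4: at line 1 remove [uoy] add [qezz] -> 7 lines: vfln cvzn qezz qyjf fkkbn tpce vqn

Answer: vfln
cvzn
qezz
qyjf
fkkbn
tpce
vqn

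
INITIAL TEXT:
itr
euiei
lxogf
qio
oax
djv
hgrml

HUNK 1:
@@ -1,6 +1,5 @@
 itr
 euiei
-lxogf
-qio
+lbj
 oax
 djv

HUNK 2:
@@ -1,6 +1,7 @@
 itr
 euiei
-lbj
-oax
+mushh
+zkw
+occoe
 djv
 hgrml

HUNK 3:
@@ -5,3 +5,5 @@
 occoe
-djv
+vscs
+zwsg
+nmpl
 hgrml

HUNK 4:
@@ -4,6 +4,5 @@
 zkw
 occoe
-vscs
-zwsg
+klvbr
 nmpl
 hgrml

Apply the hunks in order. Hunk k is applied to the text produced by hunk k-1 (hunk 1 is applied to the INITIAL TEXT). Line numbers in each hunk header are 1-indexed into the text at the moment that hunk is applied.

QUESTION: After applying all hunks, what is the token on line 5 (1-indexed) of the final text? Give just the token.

Answer: occoe

Derivation:
Hunk 1: at line 1 remove [lxogf,qio] add [lbj] -> 6 lines: itr euiei lbj oax djv hgrml
Hunk 2: at line 1 remove [lbj,oax] add [mushh,zkw,occoe] -> 7 lines: itr euiei mushh zkw occoe djv hgrml
Hunk 3: at line 5 remove [djv] add [vscs,zwsg,nmpl] -> 9 lines: itr euiei mushh zkw occoe vscs zwsg nmpl hgrml
Hunk 4: at line 4 remove [vscs,zwsg] add [klvbr] -> 8 lines: itr euiei mushh zkw occoe klvbr nmpl hgrml
Final line 5: occoe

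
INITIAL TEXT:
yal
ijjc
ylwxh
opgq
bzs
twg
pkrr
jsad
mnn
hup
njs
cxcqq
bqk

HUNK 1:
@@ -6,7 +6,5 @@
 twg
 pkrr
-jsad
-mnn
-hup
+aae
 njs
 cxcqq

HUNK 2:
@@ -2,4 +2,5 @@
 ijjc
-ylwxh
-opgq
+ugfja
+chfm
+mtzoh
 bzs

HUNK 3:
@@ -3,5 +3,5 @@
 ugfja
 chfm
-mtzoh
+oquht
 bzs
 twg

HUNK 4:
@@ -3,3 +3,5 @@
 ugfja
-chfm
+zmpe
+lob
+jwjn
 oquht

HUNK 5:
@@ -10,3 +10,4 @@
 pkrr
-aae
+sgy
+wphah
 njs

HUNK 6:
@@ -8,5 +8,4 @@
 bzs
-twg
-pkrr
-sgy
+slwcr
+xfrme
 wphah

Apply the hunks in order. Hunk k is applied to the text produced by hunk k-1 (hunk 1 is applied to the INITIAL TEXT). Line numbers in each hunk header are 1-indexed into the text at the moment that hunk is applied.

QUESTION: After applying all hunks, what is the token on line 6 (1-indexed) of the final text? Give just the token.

Answer: jwjn

Derivation:
Hunk 1: at line 6 remove [jsad,mnn,hup] add [aae] -> 11 lines: yal ijjc ylwxh opgq bzs twg pkrr aae njs cxcqq bqk
Hunk 2: at line 2 remove [ylwxh,opgq] add [ugfja,chfm,mtzoh] -> 12 lines: yal ijjc ugfja chfm mtzoh bzs twg pkrr aae njs cxcqq bqk
Hunk 3: at line 3 remove [mtzoh] add [oquht] -> 12 lines: yal ijjc ugfja chfm oquht bzs twg pkrr aae njs cxcqq bqk
Hunk 4: at line 3 remove [chfm] add [zmpe,lob,jwjn] -> 14 lines: yal ijjc ugfja zmpe lob jwjn oquht bzs twg pkrr aae njs cxcqq bqk
Hunk 5: at line 10 remove [aae] add [sgy,wphah] -> 15 lines: yal ijjc ugfja zmpe lob jwjn oquht bzs twg pkrr sgy wphah njs cxcqq bqk
Hunk 6: at line 8 remove [twg,pkrr,sgy] add [slwcr,xfrme] -> 14 lines: yal ijjc ugfja zmpe lob jwjn oquht bzs slwcr xfrme wphah njs cxcqq bqk
Final line 6: jwjn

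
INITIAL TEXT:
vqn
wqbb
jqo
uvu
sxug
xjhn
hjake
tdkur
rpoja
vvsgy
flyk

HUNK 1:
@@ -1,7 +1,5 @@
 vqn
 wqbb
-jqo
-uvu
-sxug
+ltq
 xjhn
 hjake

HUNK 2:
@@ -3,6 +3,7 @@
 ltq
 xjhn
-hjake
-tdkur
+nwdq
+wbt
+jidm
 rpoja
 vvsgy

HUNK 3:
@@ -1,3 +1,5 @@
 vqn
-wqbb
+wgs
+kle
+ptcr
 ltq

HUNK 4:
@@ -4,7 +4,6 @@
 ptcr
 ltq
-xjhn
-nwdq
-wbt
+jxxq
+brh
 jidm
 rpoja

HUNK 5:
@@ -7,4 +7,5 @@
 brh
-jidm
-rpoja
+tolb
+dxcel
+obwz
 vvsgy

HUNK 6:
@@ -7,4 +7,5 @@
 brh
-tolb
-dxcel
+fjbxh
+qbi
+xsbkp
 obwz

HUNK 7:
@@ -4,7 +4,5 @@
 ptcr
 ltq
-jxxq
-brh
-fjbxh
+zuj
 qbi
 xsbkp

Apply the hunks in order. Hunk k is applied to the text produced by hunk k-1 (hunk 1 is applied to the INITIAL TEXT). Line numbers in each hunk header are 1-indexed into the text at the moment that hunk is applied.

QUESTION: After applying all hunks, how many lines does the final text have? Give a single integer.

Answer: 11

Derivation:
Hunk 1: at line 1 remove [jqo,uvu,sxug] add [ltq] -> 9 lines: vqn wqbb ltq xjhn hjake tdkur rpoja vvsgy flyk
Hunk 2: at line 3 remove [hjake,tdkur] add [nwdq,wbt,jidm] -> 10 lines: vqn wqbb ltq xjhn nwdq wbt jidm rpoja vvsgy flyk
Hunk 3: at line 1 remove [wqbb] add [wgs,kle,ptcr] -> 12 lines: vqn wgs kle ptcr ltq xjhn nwdq wbt jidm rpoja vvsgy flyk
Hunk 4: at line 4 remove [xjhn,nwdq,wbt] add [jxxq,brh] -> 11 lines: vqn wgs kle ptcr ltq jxxq brh jidm rpoja vvsgy flyk
Hunk 5: at line 7 remove [jidm,rpoja] add [tolb,dxcel,obwz] -> 12 lines: vqn wgs kle ptcr ltq jxxq brh tolb dxcel obwz vvsgy flyk
Hunk 6: at line 7 remove [tolb,dxcel] add [fjbxh,qbi,xsbkp] -> 13 lines: vqn wgs kle ptcr ltq jxxq brh fjbxh qbi xsbkp obwz vvsgy flyk
Hunk 7: at line 4 remove [jxxq,brh,fjbxh] add [zuj] -> 11 lines: vqn wgs kle ptcr ltq zuj qbi xsbkp obwz vvsgy flyk
Final line count: 11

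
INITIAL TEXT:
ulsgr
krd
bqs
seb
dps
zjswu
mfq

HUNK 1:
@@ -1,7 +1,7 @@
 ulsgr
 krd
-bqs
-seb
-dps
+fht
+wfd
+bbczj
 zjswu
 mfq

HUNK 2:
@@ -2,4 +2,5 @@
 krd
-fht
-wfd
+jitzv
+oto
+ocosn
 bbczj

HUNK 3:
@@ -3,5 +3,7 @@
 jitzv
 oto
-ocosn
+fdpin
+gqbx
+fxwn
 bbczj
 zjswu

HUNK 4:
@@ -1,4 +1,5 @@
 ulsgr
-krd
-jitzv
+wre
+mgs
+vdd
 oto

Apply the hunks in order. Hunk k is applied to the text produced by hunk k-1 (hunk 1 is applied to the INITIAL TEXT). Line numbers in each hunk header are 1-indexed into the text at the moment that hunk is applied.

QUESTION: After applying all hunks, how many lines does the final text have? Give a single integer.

Answer: 11

Derivation:
Hunk 1: at line 1 remove [bqs,seb,dps] add [fht,wfd,bbczj] -> 7 lines: ulsgr krd fht wfd bbczj zjswu mfq
Hunk 2: at line 2 remove [fht,wfd] add [jitzv,oto,ocosn] -> 8 lines: ulsgr krd jitzv oto ocosn bbczj zjswu mfq
Hunk 3: at line 3 remove [ocosn] add [fdpin,gqbx,fxwn] -> 10 lines: ulsgr krd jitzv oto fdpin gqbx fxwn bbczj zjswu mfq
Hunk 4: at line 1 remove [krd,jitzv] add [wre,mgs,vdd] -> 11 lines: ulsgr wre mgs vdd oto fdpin gqbx fxwn bbczj zjswu mfq
Final line count: 11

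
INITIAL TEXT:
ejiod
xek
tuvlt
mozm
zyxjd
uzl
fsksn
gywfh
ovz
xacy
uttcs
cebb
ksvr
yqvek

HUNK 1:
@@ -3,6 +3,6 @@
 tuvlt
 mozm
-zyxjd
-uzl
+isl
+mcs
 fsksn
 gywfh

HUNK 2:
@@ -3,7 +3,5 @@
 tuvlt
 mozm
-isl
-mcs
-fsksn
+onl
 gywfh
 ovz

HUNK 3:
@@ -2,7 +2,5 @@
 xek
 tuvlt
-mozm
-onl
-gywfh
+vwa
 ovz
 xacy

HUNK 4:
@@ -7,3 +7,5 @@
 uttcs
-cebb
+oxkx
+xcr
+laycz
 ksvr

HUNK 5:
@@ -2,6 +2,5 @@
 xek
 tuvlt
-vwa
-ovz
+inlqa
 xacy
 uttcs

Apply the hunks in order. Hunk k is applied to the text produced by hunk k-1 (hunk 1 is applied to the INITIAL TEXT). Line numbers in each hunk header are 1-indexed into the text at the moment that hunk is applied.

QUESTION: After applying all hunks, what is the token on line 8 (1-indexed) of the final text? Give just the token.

Answer: xcr

Derivation:
Hunk 1: at line 3 remove [zyxjd,uzl] add [isl,mcs] -> 14 lines: ejiod xek tuvlt mozm isl mcs fsksn gywfh ovz xacy uttcs cebb ksvr yqvek
Hunk 2: at line 3 remove [isl,mcs,fsksn] add [onl] -> 12 lines: ejiod xek tuvlt mozm onl gywfh ovz xacy uttcs cebb ksvr yqvek
Hunk 3: at line 2 remove [mozm,onl,gywfh] add [vwa] -> 10 lines: ejiod xek tuvlt vwa ovz xacy uttcs cebb ksvr yqvek
Hunk 4: at line 7 remove [cebb] add [oxkx,xcr,laycz] -> 12 lines: ejiod xek tuvlt vwa ovz xacy uttcs oxkx xcr laycz ksvr yqvek
Hunk 5: at line 2 remove [vwa,ovz] add [inlqa] -> 11 lines: ejiod xek tuvlt inlqa xacy uttcs oxkx xcr laycz ksvr yqvek
Final line 8: xcr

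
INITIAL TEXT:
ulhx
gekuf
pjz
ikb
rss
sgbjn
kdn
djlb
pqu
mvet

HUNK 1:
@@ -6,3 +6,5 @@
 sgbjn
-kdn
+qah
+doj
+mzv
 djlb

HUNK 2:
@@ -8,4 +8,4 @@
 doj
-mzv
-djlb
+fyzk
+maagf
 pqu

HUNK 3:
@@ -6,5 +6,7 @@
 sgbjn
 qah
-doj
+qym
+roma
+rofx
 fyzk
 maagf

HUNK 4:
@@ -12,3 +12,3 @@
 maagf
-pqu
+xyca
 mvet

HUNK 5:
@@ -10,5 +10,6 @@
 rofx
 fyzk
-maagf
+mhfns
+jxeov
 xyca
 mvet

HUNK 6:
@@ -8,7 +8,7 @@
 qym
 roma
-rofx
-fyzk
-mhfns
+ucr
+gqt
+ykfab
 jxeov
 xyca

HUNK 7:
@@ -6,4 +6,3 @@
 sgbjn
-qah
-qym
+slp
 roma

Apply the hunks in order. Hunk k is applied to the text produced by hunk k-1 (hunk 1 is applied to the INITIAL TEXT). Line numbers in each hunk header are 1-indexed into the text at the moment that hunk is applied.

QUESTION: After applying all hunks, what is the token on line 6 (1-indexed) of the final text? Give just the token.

Hunk 1: at line 6 remove [kdn] add [qah,doj,mzv] -> 12 lines: ulhx gekuf pjz ikb rss sgbjn qah doj mzv djlb pqu mvet
Hunk 2: at line 8 remove [mzv,djlb] add [fyzk,maagf] -> 12 lines: ulhx gekuf pjz ikb rss sgbjn qah doj fyzk maagf pqu mvet
Hunk 3: at line 6 remove [doj] add [qym,roma,rofx] -> 14 lines: ulhx gekuf pjz ikb rss sgbjn qah qym roma rofx fyzk maagf pqu mvet
Hunk 4: at line 12 remove [pqu] add [xyca] -> 14 lines: ulhx gekuf pjz ikb rss sgbjn qah qym roma rofx fyzk maagf xyca mvet
Hunk 5: at line 10 remove [maagf] add [mhfns,jxeov] -> 15 lines: ulhx gekuf pjz ikb rss sgbjn qah qym roma rofx fyzk mhfns jxeov xyca mvet
Hunk 6: at line 8 remove [rofx,fyzk,mhfns] add [ucr,gqt,ykfab] -> 15 lines: ulhx gekuf pjz ikb rss sgbjn qah qym roma ucr gqt ykfab jxeov xyca mvet
Hunk 7: at line 6 remove [qah,qym] add [slp] -> 14 lines: ulhx gekuf pjz ikb rss sgbjn slp roma ucr gqt ykfab jxeov xyca mvet
Final line 6: sgbjn

Answer: sgbjn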